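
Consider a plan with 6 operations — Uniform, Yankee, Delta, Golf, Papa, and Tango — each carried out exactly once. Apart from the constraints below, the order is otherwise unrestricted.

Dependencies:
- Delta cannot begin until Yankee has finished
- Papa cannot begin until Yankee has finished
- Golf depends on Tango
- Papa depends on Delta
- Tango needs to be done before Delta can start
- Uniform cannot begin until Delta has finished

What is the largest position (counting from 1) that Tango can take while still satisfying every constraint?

2

Every operation that must follow Tango has to come after it. Tracing all chains starting from Tango, those operations are: Uniform, Delta, Golf, Papa — 4 in total.
So at least 4 operations follow Tango, putting Tango no later than position 2. That position is achievable by scheduling everything else first.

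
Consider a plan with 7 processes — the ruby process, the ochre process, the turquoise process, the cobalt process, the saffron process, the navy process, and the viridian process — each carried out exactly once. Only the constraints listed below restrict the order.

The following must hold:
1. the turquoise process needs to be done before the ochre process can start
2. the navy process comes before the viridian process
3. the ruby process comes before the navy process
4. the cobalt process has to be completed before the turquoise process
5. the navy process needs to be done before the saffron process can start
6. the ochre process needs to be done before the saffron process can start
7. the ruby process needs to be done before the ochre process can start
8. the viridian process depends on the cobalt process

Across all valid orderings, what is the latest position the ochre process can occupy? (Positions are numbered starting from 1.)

Following the constraints forward from the ochre process, its only required successor is the saffron process.
With 1 mandatory successor out of 7 processes total, the latest slot for the ochre process is 7−1 = 6, and it's reachable by doing all non-successors before the ochre process.

6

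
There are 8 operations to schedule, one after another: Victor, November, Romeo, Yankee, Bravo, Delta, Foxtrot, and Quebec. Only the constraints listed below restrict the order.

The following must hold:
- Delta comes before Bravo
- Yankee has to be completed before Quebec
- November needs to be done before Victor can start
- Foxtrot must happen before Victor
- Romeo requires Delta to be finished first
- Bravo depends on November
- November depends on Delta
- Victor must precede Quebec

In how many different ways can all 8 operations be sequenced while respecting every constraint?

The operations with no prerequisites are Yankee, Delta, Foxtrot; any of them can be placed first.
Enumerating by repeatedly choosing an available operation (one whose prerequisites are all placed) gives 369 distinct complete orderings.

369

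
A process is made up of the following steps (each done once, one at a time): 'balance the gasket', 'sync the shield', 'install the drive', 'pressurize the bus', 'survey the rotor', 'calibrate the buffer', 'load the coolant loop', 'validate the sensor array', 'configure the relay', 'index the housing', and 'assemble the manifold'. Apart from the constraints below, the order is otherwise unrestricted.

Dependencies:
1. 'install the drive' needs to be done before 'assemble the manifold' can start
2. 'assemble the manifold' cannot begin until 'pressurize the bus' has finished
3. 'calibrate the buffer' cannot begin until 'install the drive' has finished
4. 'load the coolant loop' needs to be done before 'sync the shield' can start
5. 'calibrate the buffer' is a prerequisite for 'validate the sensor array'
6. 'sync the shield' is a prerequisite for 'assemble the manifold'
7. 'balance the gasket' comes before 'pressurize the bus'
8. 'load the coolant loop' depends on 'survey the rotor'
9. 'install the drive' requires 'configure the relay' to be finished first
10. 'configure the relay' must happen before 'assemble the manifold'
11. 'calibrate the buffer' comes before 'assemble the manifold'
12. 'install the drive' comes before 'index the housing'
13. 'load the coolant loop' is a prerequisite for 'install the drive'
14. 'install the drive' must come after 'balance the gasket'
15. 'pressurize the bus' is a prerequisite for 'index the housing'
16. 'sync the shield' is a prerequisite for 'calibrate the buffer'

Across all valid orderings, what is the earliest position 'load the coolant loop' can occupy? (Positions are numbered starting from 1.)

Working backwards through the constraints from 'load the coolant loop', its only required predecessor is 'survey the rotor'.
With 1 mandatory predecessor, the earliest 'load the coolant loop' can sit is position 1+1 = 2, and placing just that one first achieves it.

2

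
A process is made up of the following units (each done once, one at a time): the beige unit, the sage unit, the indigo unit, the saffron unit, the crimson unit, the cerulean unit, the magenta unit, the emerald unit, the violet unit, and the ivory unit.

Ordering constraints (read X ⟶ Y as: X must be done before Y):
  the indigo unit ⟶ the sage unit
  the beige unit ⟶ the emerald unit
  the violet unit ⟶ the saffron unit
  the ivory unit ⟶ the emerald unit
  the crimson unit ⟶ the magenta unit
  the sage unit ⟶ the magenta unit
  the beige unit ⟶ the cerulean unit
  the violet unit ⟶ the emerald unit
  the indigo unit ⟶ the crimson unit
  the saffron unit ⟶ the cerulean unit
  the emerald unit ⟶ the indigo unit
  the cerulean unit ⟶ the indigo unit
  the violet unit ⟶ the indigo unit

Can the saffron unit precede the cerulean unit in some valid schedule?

Yes

Every valid ordering already has the saffron unit before the cerulean unit (the constraints require it), so in particular at least one does.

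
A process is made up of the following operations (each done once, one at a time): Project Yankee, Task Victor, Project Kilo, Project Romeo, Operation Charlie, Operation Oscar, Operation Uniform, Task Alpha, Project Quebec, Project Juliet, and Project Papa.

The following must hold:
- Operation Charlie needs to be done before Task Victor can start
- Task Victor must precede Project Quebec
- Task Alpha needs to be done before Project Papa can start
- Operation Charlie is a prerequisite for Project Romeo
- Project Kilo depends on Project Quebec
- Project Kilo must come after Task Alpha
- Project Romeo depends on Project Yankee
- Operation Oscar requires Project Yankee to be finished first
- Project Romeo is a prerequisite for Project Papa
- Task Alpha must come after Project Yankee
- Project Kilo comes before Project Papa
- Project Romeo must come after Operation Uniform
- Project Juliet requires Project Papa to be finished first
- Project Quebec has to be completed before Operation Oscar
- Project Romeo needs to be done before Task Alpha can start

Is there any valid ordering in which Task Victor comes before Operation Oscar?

Yes

Every valid ordering already has Task Victor before Operation Oscar (the constraints require it), so in particular at least one does.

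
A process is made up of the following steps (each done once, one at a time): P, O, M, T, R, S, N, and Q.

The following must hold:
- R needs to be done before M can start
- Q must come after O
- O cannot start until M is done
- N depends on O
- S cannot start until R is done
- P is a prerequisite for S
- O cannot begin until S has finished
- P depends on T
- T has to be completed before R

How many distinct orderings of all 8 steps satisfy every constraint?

10

Only T has no prerequisites, so it must go first.
Systematically extending each partial ordering one step at a time and counting, there are 10 complete orderings.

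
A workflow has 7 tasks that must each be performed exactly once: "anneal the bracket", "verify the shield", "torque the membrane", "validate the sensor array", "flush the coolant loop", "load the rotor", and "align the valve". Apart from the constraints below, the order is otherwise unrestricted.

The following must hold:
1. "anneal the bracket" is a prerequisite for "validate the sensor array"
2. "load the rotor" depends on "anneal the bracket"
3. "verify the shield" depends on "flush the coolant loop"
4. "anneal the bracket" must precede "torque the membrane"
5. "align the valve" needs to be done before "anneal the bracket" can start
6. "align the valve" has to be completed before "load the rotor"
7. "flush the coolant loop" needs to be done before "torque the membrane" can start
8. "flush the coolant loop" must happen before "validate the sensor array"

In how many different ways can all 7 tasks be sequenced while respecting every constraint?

The tasks with no prerequisites are "flush the coolant loop", "align the valve"; any of them can be placed first.
Systematically extending each partial ordering one task at a time and counting, there are 96 complete orderings.

96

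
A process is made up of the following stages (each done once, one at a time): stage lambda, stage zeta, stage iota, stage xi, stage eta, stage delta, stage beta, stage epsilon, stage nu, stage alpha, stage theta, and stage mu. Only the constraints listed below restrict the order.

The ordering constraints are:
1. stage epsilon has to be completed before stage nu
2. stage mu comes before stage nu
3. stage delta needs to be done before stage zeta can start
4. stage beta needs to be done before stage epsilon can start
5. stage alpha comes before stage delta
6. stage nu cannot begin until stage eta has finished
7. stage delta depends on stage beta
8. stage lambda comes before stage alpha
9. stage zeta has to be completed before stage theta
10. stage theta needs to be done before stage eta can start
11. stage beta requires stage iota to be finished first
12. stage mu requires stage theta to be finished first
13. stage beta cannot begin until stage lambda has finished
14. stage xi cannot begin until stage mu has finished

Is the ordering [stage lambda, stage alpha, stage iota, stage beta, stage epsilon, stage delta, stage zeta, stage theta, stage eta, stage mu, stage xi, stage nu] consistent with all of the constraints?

Yes

Every stated constraint is respected: stage epsilon sits at position 5, ahead of stage nu at position 12, and each of the other listed pairs likewise has the predecessor earlier in the sequence.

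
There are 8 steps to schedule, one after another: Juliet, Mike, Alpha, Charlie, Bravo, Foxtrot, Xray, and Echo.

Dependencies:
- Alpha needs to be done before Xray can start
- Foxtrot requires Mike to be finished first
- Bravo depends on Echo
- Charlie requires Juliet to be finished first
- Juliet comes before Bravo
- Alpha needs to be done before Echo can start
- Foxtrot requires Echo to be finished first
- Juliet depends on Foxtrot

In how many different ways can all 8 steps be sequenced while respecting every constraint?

40

2 steps have no prerequisites (Mike, Alpha), so any of them could come first.
Systematically extending each partial ordering one step at a time and counting, there are 40 complete orderings.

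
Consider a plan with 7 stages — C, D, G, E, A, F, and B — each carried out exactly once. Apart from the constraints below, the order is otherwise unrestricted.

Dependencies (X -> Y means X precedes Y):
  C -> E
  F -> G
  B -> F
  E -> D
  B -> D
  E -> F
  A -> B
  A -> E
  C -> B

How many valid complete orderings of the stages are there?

2 stages have no prerequisites (C, A), so any of them could come first.
Counting all ways to extend the partial order to a total order gives 12.

12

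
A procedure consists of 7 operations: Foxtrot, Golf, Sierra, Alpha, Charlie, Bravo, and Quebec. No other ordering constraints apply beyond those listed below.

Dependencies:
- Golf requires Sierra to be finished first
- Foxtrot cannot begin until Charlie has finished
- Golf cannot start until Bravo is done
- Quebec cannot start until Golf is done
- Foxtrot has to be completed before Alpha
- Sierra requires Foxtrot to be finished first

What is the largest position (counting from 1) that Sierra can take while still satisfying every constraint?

Every operation that must follow Sierra has to come after it. Tracing all chains starting from Sierra, those operations are: Golf, Quebec — 2 in total.
So at least 2 operations follow Sierra, putting Sierra no later than position 5. That position is achievable by scheduling everything else first.

5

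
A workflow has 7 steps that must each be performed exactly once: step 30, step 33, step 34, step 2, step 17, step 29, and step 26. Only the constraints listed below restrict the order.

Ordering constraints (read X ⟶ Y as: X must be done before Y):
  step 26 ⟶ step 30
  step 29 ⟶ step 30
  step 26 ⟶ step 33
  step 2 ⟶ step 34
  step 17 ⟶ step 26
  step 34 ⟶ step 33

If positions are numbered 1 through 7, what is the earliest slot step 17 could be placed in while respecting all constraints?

1

No constraint forces any other step before step 17, so it can be placed first.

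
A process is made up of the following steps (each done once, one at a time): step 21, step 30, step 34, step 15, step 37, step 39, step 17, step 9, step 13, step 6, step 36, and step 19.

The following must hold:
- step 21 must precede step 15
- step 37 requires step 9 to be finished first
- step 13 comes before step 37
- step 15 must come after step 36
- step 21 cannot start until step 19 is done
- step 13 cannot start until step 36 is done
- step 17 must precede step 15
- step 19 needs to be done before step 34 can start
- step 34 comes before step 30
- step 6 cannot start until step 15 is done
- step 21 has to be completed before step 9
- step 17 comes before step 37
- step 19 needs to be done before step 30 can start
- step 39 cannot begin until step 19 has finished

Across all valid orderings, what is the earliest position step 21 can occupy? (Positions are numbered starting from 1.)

The only step forced before step 21 (directly or transitively) is step 19.
So at minimum 1 step comes before step 21, putting step 21 no earlier than position 2. That position is achievable by scheduling exactly that predecessor first.

2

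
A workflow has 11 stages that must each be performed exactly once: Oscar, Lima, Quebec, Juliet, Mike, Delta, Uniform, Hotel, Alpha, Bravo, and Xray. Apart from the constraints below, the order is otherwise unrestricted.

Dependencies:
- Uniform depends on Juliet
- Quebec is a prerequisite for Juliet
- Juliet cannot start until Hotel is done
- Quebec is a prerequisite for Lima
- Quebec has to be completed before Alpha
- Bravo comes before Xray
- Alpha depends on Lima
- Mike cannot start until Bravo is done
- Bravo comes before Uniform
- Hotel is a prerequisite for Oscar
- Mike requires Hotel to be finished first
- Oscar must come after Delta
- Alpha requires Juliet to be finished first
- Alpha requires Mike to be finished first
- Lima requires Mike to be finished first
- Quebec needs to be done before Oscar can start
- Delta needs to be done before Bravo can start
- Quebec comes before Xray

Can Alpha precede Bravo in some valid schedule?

No

Following Bravo → Mike → Alpha, Bravo must precede Alpha in every valid ordering.
So no valid ordering can have Alpha before Bravo.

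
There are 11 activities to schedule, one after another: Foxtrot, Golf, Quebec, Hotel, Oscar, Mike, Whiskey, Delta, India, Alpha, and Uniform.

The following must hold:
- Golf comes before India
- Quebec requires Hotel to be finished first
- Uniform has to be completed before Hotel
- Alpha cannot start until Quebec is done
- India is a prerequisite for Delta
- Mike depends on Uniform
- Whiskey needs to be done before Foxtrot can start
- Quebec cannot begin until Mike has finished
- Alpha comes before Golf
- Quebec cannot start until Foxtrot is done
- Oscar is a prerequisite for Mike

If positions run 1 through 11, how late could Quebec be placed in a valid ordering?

7

Every activity that must follow Quebec has to come after it. Tracing all chains starting from Quebec, those activities are: Golf, Delta, India, Alpha — 4 in total.
With 4 mandatory successors out of 11 activities total, the latest slot for Quebec is 11−4 = 7, and it's reachable by doing all non-successors before Quebec.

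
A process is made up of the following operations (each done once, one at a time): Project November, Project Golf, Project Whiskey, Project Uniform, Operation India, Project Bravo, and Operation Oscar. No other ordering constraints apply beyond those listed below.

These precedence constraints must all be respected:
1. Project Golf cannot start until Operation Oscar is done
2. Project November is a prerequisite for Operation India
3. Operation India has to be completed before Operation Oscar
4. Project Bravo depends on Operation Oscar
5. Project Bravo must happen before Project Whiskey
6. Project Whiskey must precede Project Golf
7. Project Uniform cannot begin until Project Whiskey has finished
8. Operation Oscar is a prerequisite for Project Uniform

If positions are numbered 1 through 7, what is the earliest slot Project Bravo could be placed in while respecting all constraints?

Every operation that must precede Project Bravo has to come before it. Tracing all chains that end at Project Bravo, those operations are: Project November, Operation India, Operation Oscar — 3 in total.
So at minimum 3 operations come before Project Bravo, putting Project Bravo no earlier than position 4. That position is achievable by scheduling exactly those predecessors first.

4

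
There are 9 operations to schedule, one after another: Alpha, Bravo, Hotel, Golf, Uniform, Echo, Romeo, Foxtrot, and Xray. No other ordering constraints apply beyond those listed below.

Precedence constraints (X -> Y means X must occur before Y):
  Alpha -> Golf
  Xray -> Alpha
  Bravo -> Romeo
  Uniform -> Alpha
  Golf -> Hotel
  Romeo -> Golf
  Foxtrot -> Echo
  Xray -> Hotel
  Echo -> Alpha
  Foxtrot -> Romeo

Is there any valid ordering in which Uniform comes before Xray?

Yes

Nothing in the constraints forces Xray before Uniform — there is no chain from Xray to Uniform.
So a valid ordering placing Uniform earlier than Xray exists.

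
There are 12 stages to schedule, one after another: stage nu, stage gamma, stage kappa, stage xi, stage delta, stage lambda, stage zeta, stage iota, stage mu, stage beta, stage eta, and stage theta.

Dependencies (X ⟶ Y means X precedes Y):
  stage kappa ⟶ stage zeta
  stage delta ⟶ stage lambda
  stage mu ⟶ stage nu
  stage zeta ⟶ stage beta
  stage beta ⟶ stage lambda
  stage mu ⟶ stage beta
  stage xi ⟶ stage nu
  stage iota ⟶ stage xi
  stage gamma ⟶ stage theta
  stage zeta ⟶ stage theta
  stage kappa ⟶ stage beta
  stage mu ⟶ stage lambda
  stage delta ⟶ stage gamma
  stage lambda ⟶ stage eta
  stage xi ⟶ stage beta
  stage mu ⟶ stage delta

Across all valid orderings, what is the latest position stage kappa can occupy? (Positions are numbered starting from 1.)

The stages that are forced after stage kappa, directly or by a chain of constraints, are stage lambda, stage zeta, stage beta, stage eta, stage theta. That's 5 stages.
With 5 mandatory successors out of 12 stages total, the latest slot for stage kappa is 12−5 = 7, and it's reachable by doing all non-successors before stage kappa.

7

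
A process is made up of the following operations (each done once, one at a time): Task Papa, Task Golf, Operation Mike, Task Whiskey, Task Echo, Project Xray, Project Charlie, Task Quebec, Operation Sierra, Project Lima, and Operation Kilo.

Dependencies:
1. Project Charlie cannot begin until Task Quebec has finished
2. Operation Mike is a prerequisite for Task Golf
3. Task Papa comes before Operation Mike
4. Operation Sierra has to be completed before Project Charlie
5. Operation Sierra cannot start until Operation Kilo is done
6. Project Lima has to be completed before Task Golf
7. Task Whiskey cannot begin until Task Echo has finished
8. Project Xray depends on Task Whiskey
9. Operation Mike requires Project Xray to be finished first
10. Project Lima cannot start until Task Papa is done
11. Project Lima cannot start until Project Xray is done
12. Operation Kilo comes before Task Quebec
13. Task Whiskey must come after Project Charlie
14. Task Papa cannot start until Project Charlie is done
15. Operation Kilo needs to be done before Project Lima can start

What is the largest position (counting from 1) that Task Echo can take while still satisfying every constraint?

6

Every operation that must follow Task Echo has to come after it. Tracing all chains starting from Task Echo, those operations are: Task Golf, Operation Mike, Task Whiskey, Project Xray, Project Lima — 5 in total.
So at least 5 operations follow Task Echo, putting Task Echo no later than position 6. That position is achievable by scheduling everything else first.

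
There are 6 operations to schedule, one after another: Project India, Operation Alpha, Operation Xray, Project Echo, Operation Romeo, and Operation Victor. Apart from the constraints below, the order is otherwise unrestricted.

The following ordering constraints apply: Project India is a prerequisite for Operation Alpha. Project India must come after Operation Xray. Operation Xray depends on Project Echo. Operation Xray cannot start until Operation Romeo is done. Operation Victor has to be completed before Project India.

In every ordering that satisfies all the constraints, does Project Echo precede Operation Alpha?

Following the dependencies: Project Echo → Operation Xray → Project India → Operation Alpha.
So Project Echo must precede Operation Alpha in any valid ordering.

Yes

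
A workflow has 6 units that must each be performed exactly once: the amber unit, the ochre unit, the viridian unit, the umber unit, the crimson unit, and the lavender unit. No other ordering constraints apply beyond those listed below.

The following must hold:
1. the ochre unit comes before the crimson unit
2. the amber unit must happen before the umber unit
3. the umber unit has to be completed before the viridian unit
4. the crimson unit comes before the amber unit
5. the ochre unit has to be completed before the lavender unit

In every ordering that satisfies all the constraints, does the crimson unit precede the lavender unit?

The crimson unit and the lavender unit are not related by any chain of constraints.
So the crimson unit can come before the lavender unit or after — it is not forced.

No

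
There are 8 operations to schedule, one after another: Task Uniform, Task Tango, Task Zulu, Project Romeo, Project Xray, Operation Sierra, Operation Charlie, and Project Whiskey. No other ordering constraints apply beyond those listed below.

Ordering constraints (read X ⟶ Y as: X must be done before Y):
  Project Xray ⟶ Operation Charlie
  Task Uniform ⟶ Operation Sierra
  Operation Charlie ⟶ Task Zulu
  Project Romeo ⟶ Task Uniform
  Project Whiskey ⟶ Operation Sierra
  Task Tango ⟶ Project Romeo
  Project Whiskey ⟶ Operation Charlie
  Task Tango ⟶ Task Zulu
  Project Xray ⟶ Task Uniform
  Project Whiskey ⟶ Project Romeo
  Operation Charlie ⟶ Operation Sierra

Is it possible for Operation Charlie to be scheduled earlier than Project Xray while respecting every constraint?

No

There is a dependency chain Project Xray → Operation Charlie, so Operation Charlie always comes after Project Xray.
Hence Operation Charlie can never be scheduled before Project Xray.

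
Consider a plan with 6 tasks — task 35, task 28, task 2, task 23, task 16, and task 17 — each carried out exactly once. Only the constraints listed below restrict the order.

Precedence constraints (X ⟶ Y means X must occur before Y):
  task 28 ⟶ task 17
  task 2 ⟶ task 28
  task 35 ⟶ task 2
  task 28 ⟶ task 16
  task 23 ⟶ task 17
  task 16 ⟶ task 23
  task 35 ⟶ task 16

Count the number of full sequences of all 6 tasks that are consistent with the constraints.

1

Task 35 is the only task with nothing required before it, so every ordering starts there.
Continuing from there, at each step only one task has all its prerequisites placed, so the ordering is fully determined — there is exactly 1.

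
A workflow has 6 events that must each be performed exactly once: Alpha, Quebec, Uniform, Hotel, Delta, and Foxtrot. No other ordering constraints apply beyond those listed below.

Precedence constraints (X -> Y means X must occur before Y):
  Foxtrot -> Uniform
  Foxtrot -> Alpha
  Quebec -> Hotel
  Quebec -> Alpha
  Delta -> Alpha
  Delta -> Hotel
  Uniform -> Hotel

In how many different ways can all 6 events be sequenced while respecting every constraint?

The events with no prerequisites are Quebec, Delta, Foxtrot; any of them can be placed first.
Counting all ways to extend the partial order to a total order gives 30.

30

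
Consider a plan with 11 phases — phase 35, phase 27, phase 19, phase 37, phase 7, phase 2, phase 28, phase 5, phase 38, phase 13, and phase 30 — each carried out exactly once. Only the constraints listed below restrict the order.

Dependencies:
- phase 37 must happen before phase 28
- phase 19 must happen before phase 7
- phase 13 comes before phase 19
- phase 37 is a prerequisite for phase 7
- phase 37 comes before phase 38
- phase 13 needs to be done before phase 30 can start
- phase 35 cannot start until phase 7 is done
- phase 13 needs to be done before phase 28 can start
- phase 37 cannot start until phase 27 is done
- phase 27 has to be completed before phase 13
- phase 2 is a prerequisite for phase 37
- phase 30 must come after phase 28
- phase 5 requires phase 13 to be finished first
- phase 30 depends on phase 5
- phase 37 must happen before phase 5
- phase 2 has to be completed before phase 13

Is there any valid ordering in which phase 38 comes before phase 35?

No chain of constraints runs from phase 35 to phase 38, so phase 35 is not required to come first.
So a valid ordering placing phase 38 earlier than phase 35 exists.

Yes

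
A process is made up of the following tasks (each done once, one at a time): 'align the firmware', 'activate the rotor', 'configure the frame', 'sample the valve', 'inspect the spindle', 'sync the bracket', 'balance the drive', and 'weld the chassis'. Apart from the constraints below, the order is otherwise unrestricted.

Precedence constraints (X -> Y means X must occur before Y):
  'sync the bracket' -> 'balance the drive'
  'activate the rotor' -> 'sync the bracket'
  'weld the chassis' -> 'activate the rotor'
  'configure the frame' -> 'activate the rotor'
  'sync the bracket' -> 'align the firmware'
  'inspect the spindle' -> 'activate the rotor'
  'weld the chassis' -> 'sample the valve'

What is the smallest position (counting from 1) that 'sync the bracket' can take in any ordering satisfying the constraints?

5

The tasks that are forced before 'sync the bracket', directly or transitively, are 'activate the rotor', 'configure the frame', 'inspect the spindle', 'weld the chassis'. That's 4 tasks.
With 4 mandatory predecessors, the earliest 'sync the bracket' can sit is position 4+1 = 5, and placing just those 4 first achieves it.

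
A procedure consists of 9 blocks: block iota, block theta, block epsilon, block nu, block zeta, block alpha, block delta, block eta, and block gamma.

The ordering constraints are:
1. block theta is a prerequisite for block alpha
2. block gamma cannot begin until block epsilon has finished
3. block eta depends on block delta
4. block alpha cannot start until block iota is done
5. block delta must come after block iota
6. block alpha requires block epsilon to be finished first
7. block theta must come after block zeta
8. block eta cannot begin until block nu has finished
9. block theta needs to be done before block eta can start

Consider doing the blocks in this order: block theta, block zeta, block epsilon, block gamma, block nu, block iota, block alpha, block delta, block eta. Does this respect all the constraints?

The sequence places block theta ahead of block zeta.
Since block zeta is required before block theta, the ordering is invalid.

No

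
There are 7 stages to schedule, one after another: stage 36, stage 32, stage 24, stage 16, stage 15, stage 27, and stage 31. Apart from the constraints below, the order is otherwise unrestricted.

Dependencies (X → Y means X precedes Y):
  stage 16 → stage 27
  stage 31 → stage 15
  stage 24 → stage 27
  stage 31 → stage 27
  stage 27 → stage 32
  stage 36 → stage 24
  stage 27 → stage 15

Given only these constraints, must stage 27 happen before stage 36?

There is a chain stage 36 → stage 24 → stage 27, which puts stage 36 before stage 27.
So stage 27 never precedes stage 36.

No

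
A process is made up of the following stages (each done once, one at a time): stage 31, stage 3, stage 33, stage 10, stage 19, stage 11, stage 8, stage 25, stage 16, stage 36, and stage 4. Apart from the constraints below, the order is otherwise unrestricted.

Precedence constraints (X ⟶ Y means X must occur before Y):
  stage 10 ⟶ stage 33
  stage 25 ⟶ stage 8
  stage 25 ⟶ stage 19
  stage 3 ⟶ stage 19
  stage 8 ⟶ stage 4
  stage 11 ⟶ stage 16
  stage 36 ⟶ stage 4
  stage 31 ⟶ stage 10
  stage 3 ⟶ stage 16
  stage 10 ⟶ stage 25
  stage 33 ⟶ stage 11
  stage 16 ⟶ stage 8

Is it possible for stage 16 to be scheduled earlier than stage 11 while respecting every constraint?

No

There is a dependency chain stage 11 → stage 16, so stage 16 always comes after stage 11.
Hence stage 16 can never be scheduled before stage 11.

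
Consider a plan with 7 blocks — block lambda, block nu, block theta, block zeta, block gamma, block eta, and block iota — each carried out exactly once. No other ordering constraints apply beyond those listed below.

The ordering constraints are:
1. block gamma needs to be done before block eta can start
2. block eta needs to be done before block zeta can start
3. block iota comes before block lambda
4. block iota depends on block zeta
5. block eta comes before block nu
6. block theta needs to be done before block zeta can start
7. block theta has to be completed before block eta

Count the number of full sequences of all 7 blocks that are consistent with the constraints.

2 blocks have no prerequisites (block theta, block gamma), so any of them could come first.
Systematically extending each partial ordering one block at a time and counting, there are 8 complete orderings.

8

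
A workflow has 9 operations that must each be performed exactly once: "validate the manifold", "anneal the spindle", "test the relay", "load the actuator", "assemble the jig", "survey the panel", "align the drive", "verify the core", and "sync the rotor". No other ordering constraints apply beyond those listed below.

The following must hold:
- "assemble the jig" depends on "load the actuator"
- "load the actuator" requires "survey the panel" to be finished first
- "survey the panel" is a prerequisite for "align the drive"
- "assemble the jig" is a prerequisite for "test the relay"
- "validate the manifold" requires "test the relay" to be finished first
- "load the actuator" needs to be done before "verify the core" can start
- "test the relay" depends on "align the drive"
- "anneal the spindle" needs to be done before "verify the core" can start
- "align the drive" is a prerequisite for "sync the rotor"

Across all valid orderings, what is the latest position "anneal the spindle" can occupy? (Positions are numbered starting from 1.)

Following the constraints forward from "anneal the spindle", its only required successor is "verify the core".
So at least 1 operation follows "anneal the spindle", putting "anneal the spindle" no later than position 8. That position is achievable by scheduling everything else first.

8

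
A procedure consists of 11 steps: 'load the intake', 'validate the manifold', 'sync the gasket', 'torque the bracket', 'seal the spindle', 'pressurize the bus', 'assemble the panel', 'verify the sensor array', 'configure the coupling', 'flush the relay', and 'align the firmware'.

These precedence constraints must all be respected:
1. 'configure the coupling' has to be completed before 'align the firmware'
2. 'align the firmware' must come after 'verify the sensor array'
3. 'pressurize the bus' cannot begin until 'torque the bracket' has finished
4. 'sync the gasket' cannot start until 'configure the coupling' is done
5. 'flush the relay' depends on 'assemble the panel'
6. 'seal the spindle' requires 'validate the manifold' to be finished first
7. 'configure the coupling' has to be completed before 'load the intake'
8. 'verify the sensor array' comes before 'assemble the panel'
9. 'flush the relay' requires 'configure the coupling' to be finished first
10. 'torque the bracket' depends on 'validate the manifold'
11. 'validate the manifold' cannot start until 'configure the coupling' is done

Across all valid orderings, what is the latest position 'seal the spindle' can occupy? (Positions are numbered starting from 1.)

'seal the spindle' has no required successors, so nothing stops it from going last (position 11).

11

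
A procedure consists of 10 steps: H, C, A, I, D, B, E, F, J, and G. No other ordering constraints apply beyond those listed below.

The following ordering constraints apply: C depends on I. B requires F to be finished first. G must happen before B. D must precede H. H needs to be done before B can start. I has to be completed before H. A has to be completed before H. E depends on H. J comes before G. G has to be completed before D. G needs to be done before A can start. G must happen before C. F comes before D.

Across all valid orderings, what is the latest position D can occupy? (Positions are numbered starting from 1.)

7

Following every chain forward from D, the steps that must come later are H, B, E — 3 of them.
So at least 3 steps follow D, putting D no later than position 7. That position is achievable by scheduling everything else first.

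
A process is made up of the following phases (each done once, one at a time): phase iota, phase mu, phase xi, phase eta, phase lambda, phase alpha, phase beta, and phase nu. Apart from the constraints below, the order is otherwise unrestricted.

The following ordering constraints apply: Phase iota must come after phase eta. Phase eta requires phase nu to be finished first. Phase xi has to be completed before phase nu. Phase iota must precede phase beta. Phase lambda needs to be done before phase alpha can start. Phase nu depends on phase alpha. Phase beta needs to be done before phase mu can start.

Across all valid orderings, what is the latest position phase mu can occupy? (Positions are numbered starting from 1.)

Phase mu has no required successors, so nothing stops it from going last (position 8).

8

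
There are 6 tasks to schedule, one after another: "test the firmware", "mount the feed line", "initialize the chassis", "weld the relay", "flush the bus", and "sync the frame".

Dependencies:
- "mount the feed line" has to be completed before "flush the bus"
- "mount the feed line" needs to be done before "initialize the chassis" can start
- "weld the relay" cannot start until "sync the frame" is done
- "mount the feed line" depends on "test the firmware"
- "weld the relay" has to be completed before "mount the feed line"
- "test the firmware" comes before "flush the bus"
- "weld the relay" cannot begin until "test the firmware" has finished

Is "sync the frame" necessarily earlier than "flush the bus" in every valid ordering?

Yes

Chaining the stated constraints: "sync the frame" → "weld the relay" → "mount the feed line" → "flush the bus".
Hence "sync the frame" necessarily comes before "flush the bus".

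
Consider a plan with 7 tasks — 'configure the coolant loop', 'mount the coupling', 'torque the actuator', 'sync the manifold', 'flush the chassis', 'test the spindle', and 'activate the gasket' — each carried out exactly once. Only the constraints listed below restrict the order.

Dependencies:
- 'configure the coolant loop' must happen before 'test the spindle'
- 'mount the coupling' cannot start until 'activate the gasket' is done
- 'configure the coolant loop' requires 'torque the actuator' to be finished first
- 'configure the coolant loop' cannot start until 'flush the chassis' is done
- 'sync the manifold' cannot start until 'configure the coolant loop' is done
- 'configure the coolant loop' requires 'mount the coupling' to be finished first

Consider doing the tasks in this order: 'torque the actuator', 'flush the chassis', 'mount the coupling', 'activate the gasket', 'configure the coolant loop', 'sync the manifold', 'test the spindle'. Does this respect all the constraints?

No

The sequence places 'mount the coupling' ahead of 'activate the gasket'.
But one of the constraints requires 'activate the gasket' before 'mount the coupling', so this ordering violates it.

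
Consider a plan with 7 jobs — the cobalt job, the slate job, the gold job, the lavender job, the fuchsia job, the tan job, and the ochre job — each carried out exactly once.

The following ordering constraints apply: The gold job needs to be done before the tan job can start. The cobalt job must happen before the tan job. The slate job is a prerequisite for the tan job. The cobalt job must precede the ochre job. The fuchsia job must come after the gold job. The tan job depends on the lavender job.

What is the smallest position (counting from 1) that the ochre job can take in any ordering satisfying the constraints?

2

The only job forced before the ochre job (directly or transitively) is the cobalt job.
With 1 mandatory predecessor, the earliest the ochre job can sit is position 1+1 = 2, and placing just that one first achieves it.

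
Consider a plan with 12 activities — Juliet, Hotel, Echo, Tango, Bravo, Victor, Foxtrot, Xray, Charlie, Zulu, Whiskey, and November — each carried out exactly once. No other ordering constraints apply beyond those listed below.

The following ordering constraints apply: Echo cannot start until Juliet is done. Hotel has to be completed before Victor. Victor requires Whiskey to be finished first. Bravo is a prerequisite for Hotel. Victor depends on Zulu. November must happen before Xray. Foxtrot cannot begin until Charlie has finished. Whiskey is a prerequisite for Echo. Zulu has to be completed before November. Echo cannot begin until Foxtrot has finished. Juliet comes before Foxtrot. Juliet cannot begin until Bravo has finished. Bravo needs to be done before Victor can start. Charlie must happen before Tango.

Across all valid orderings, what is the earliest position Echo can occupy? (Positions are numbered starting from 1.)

6

Every activity that must precede Echo has to come before it. Tracing all chains that end at Echo, those activities are: Juliet, Bravo, Foxtrot, Charlie, Whiskey — 5 in total.
With 5 mandatory predecessors, the earliest Echo can sit is position 5+1 = 6, and placing just those 5 first achieves it.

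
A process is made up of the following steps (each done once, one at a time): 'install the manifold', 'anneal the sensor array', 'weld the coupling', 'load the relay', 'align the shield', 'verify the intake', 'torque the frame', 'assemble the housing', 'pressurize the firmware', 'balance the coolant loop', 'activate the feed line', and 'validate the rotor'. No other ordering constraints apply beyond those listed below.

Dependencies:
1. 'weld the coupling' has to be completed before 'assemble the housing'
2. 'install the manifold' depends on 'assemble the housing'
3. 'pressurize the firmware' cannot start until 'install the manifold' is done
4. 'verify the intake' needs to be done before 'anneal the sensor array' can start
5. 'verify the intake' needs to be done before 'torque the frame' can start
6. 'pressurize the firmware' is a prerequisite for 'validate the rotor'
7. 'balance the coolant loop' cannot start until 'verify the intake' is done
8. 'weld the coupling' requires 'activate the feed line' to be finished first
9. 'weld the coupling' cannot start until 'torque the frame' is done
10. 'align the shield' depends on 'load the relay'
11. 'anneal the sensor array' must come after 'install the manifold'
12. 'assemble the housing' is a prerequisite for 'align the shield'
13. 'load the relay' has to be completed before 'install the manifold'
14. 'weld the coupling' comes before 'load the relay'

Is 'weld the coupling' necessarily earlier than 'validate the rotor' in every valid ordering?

There is a constraint chain 'weld the coupling' → 'load the relay' → 'install the manifold' → 'pressurize the firmware' → 'validate the rotor'.
That forces 'weld the coupling' before 'validate the rotor' in every valid schedule.

Yes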